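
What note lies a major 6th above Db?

Bb

A sixth above D lands on the letter B.
A major sixth spans 9 semitones, so Db moves to pitch class 10. On the letter B that is Bb.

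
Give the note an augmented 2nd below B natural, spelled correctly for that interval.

Ab

A second below B lands on the letter A.
An augmented second spans 3 semitones, so B moves to pitch class 8. On the letter A that is Ab.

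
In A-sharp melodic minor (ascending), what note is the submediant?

Degree 6 takes the letter 5 steps above A, which is F.
In melodic minor (ascending), degree 6 sits 9 semitones above the tonic. A# + 9 semitones is pitch class 7, spelled on F as F##.

F##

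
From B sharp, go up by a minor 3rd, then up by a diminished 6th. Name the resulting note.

A minor third up from B# is D# (letter D, 3 semitones up).
A diminished sixth up from D# is Bb (letter B, 7 semitones up).

Bb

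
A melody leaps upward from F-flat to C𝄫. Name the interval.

diminished fifth

Counting letters F–G–A–B–C gives a fifth.
Fb→Cbb = 6 semitones, 1 narrower than the perfect fifth (7), so diminished.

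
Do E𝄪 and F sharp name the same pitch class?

Yes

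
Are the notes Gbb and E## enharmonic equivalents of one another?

Gbb is pitch class 5; E## is pitch class 6.
The pitch classes differ (5 vs. 6), so they are not enharmonic equivalents.

No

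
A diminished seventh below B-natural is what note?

A seventh below B lands on the letter C.
A diminished seventh spans 9 semitones, so B moves to pitch class 2. On the letter C that is C##.

C##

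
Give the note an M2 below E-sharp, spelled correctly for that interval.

D#

A second below E lands on the letter D.
A major second spans 2 semitones, so E# moves to pitch class 3. On the letter D that is D#.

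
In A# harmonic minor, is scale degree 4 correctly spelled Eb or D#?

D#

Each scale degree takes a distinct letter name. Degree 4 of a scale on A must use the letter D.
D# and Eb are enharmonically the same pitch, but only D# uses the letter D, so it is the correct spelling here.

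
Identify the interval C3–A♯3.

The letter names run C→A, a span of 5 letter steps, so the interval is some kind of sixth.
C to A# is 10 semitones. A major sixth is 9, so 10 makes it augmented.

augmented sixth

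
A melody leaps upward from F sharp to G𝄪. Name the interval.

augmented second

The letter names run F→G, a span of 1 letter step, so the interval is some kind of second.
F# to G## is 3 semitones. A major second is 2, so 3 makes it augmented.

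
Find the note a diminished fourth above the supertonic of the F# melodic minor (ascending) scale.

C

The supertonic of F# melodic minor (ascending) is G#.
A diminished fourth (4 semitones) above G# lands on the letter C, giving C.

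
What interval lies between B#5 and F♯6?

diminished fifth

The letter names run B→F, a span of 4 letter steps, so the interval is some kind of fifth.
B# to F# is 6 semitones. A perfect fifth is 7, so 6 makes it diminished.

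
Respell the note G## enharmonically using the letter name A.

A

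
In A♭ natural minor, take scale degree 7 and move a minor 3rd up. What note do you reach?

Scale degree 7 of Ab natural minor is Gb.
A minor third (3 semitones) above Gb lands on the letter B, giving Bbb.

Bbb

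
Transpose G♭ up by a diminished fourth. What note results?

A fourth above G lands on the letter C.
A diminished fourth spans 4 semitones, so Gb moves to pitch class 10. On the letter C that is Cbb.

Cbb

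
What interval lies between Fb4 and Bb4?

augmented fourth

The letter names run F→B, a span of 3 letter steps, so the interval is some kind of fourth.
Fb to Bb is 6 semitones. A perfect fourth is 5, so 6 makes it augmented.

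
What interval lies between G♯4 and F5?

diminished seventh

The letter names run G→F, a span of 6 letter steps, so the interval is some kind of seventh.
G# to F is 9 semitones. A major seventh is 11, so 9 makes it diminished.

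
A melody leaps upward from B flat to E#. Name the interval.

doubly augmented fourth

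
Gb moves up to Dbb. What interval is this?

The letter names run G→D, a span of 4 letter steps, so the interval is some kind of fifth.
Gb to Dbb is 6 semitones. A perfect fifth is 7, so 6 makes it diminished.

diminished fifth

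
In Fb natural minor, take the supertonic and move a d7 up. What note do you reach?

Fbb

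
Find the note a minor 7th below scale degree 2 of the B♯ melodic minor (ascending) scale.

Scale degree 2 of B# melodic minor (ascending) is C##.
A minor seventh (10 semitones) below C## lands on the letter D, giving D##.

D##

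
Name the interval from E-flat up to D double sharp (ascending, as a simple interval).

doubly augmented seventh

Counting letters E–F–G–A–B–C–D gives a seventh.
Eb→D## = 13 semitones, 2 wider than the major seventh (11), so doubly augmented.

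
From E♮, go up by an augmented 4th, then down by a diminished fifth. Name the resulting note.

An augmented fourth up from E is A# (letter A, 6 semitones up).
A diminished fifth down from A# is D## (letter D, 6 semitones down).

D##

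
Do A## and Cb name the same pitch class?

Yes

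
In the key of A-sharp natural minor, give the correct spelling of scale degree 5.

The A# natural minor scale runs A# B# C# D# E# F# G#.
Degree 5 is E#.

E#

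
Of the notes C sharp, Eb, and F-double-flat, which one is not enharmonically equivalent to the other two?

In 12-tone equal temperament, enharmonic equivalents share a pitch class. C# is pitch class 1; Eb is pitch class 3; Fbb is pitch class 3.
Eb and Fbb share pitch class 3, while C# is pitch class 1.

C#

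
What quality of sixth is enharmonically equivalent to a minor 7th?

A minor seventh spans 10 semitones.
A sixth spanning 10 semitones is augmented (the major sixth is 9).

augmented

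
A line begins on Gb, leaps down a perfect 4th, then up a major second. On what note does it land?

A perfect fourth down from Gb is Db (letter D, 5 semitones down).
A major second up from Db is Eb (letter E, 2 semitones up).

Eb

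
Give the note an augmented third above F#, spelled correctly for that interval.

A##

A third above F lands on the letter A.
An augmented third spans 5 semitones, so F# moves to pitch class 11. On the letter A that is A##.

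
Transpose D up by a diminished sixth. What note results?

Bbb

A sixth above D lands on the letter B.
A diminished sixth spans 7 semitones, so D moves to pitch class 9. On the letter B that is Bbb.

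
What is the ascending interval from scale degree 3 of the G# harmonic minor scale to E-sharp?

augmented fourth

Scale degree 3 of G# harmonic minor is B.
B up to E#: letters B→E make it a fourth; 6 semitones makes it augmented.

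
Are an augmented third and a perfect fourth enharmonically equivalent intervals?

Yes

An augmented third spans 5 semitones; a perfect fourth spans 5.
They are enharmonically equivalent.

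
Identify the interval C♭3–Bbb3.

Counting letters C–D–E–F–G–A–B gives a seventh.
Cb→Bbb = 10 semitones, 1 narrower than the major seventh (11), so minor.

minor seventh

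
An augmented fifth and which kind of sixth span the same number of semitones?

An augmented fifth spans 8 semitones.
A sixth spanning 8 semitones is minor (the major sixth is 9).

minor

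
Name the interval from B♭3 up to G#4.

Counting letters B–C–D–E–F–G gives a sixth.
Bb→G# = 10 semitones, 1 wider than the major sixth (9), so augmented.

augmented sixth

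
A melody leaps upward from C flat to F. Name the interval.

The letter names run C→F, a span of 3 letter steps, so the interval is some kind of fourth.
Cb to F is 6 semitones. A perfect fourth is 5, so 6 makes it augmented.

augmented fourth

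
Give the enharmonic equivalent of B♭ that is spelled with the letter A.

A#

Plain A sits 1 semitone below Bb, so on the letter A the same pitch needs a sharp: A#.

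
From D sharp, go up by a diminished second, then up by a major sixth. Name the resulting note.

A diminished second up from D# is Eb (letter E, 0 semitones up).
A major sixth up from Eb is C (letter C, 9 semitones up).

C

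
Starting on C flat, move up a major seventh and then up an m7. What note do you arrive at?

Ab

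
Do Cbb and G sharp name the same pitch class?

Two spellings are enharmonically equivalent only if they share a pitch class.
Here Cbb → 10, G# → 8; 8 ≠ 10, so they are not.

No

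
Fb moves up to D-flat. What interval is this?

Counting letters F–G–A–B–C–D gives a sixth.
Fb→Db = 9 semitones, exactly the major sixth.

major sixth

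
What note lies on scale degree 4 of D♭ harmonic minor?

Gb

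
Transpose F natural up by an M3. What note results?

A

A third above F lands on the letter A.
A major third spans 4 semitones, so F moves to pitch class 9. On the letter A that is A.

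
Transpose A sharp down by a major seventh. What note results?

B

A seventh below A lands on the letter B.
A major seventh spans 11 semitones, so A# moves to pitch class 11. On the letter B that is B.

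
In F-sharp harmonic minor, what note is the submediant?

D

The F# harmonic minor scale runs F# G# A B C# D E#.
Degree 6 is D.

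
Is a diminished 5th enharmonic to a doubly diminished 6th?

Yes

A diminished fifth spans 6 semitones; a doubly diminished sixth spans 6.
They are enharmonically equivalent.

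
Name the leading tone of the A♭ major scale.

The Ab major scale runs Ab Bb C Db Eb F G.
Degree 7 is G.

G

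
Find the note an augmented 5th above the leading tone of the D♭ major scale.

The leading tone of Db major is C.
An augmented fifth (8 semitones) above C lands on the letter G, giving G#.

G#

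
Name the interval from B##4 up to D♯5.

Counting letters B–C–D gives a third.
B##→D# = 2 semitones, 2 narrower than the major third (4), so diminished.

diminished third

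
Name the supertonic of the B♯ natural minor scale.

Degree 2 takes the letter 1 step above B, which is C.
In natural minor, degree 2 sits 2 semitones above the tonic. B# + 2 semitones is pitch class 2, spelled on C as C##.

C##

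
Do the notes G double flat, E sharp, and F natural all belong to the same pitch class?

Gbb is pitch class 5; E# is pitch class 5; F is pitch class 5.
All spellings map to pitch class 5, so they are enharmonically equivalent.

Yes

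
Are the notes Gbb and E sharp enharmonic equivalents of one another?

Gbb = pitch class 5 and E# = pitch class 5 — the same pitch class, so they are enharmonic equivalents.

Yes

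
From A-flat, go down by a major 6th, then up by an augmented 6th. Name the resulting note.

A major sixth down from Ab is Cb (letter C, 9 semitones down).
An augmented sixth up from Cb is A (letter A, 10 semitones up).

A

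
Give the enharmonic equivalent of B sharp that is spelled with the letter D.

Dbb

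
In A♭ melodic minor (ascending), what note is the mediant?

Cb

The Ab melodic minor (ascending) scale runs Ab Bb Cb Db Eb F G.
Degree 3 is Cb.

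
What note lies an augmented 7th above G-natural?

F##

G up a major seventh is F#, so the target letter is F.
From G, an augmented seventh is 12 semitones up: F##.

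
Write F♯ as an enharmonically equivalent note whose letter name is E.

E##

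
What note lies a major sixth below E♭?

Gb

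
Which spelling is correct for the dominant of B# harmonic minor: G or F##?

Each scale degree takes a distinct letter name. Degree 5 of a scale on B must use the letter F.
F## and G are enharmonically the same pitch, but only F## uses the letter F, so it is the correct spelling here.

F##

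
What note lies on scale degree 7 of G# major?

F##

Degree 7 takes the letter 6 steps above G, which is F.
In major, degree 7 sits 11 semitones above the tonic. G# + 11 semitones is pitch class 7, spelled on F as F##.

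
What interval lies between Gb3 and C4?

augmented fourth

Counting letters G–A–B–C gives a fourth.
Gb→C = 6 semitones, 1 wider than the perfect fourth (5), so augmented.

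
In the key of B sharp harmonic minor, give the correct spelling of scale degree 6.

G#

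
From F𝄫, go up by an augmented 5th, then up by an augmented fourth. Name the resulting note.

An augmented fifth up from Fbb is Cb (letter C, 8 semitones up).
An augmented fourth up from Cb is F (letter F, 6 semitones up).

F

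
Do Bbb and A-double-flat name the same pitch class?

No

Two spellings are enharmonically equivalent only if they share a pitch class.
Here Bbb → 9, Abb → 7; 7 ≠ 9, so they are not.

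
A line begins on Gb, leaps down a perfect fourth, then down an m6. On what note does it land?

F

A perfect fourth down from Gb is Db (letter D, 5 semitones down).
A minor sixth down from Db is F (letter F, 8 semitones down).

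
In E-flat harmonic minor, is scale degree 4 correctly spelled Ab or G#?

Ab

Each scale degree takes a distinct letter name. Degree 4 of a scale on E must use the letter A.
Ab and G# are enharmonically the same pitch, but only Ab uses the letter A, so it is the correct spelling here.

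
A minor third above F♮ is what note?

Ab

F up a major third is A, so the target letter is A.
From F, a minor third is 3 semitones up: Ab.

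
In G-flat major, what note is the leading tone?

F

Degree 7 takes the letter 6 steps above G, which is F.
In major, degree 7 sits 11 semitones above the tonic. Gb + 11 semitones is pitch class 5, spelled on F as F.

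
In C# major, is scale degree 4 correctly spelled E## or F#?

Each scale degree takes a distinct letter name. Degree 4 of a scale on C must use the letter F.
F# and E## are enharmonically the same pitch, but only F# uses the letter F, so it is the correct spelling here.

F#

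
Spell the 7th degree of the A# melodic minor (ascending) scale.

The A# melodic minor (ascending) scale runs A# B# C# D# E# F## G##.
Degree 7 is G##.

G##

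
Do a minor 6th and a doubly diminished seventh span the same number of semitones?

Yes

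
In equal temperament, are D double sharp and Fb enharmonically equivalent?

Yes

D## is pitch class 4; Fb is pitch class 4.
All spellings map to pitch class 4, so they are enharmonically equivalent.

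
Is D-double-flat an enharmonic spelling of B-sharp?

Yes

Dbb is pitch class 0; B# is pitch class 0.
All spellings map to pitch class 0, so they are enharmonically equivalent.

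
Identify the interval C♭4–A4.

The letter names run C→A, a span of 5 letter steps, so the interval is some kind of sixth.
Cb to A is 10 semitones. A major sixth is 9, so 10 makes it augmented.

augmented sixth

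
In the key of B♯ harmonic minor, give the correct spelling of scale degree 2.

C##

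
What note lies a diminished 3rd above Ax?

C#

A up a major third is C#, so the target letter is C.
From A##, a diminished third is 2 semitones up: C#.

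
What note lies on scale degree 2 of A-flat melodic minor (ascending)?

The Ab melodic minor (ascending) scale runs Ab Bb Cb Db Eb F G.
Degree 2 is Bb.

Bb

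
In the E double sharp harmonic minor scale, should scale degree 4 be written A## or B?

A##

Each scale degree takes a distinct letter name. Degree 4 of a scale on E must use the letter A.
A## and B are enharmonically the same pitch, but only A## uses the letter A, so it is the correct spelling here.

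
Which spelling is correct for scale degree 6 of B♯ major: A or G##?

Each scale degree takes a distinct letter name. Degree 6 of a scale on B must use the letter G.
G## and A are enharmonically the same pitch, but only G## uses the letter G, so it is the correct spelling here.

G##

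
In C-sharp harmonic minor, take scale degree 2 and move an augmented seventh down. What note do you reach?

Eb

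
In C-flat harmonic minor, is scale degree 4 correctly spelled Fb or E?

Each scale degree takes a distinct letter name. Degree 4 of a scale on C must use the letter F.
Fb and E are enharmonically the same pitch, but only Fb uses the letter F, so it is the correct spelling here.

Fb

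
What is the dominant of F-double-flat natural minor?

Degree 5 takes the letter 4 steps above F, which is C.
In natural minor, degree 5 sits 7 semitones above the tonic. Fbb + 7 semitones is pitch class 10, spelled on C as Cbb.

Cbb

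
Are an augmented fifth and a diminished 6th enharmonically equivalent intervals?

No

An augmented fifth spans 8 semitones; a diminished sixth spans 7.
The spans differ, so they are not enharmonic equivalents.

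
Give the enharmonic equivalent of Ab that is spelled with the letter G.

G#

Plain G sits 1 semitone below Ab, so on the letter G the same pitch needs a sharp: G#.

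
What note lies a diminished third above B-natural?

B up a major third is D#, so the target letter is D.
From B, a diminished third is 2 semitones up: Db.

Db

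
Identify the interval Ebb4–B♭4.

Counting letters E–F–G–A–B gives a fifth.
Ebb→Bb = 8 semitones, 1 wider than the perfect fifth (7), so augmented.

augmented fifth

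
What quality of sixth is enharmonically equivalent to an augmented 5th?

minor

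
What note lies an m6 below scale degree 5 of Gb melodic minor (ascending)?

Scale degree 5 of Gb melodic minor (ascending) is Db.
A minor sixth (8 semitones) below Db lands on the letter F, giving F.

F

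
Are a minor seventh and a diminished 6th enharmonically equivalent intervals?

A minor seventh spans 10 semitones; a diminished sixth spans 7.
The spans differ, so they are not enharmonic equivalents.

No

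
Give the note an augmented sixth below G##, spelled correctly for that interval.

B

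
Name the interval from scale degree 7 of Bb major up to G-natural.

minor seventh

Scale degree 7 of Bb major is A.
A up to G: letters A→G make it a seventh; 10 semitones makes it minor.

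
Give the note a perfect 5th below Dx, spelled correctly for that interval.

D down a perfect fifth is G, so the target letter is G.
From D##, a perfect fifth is 7 semitones down: G##.

G##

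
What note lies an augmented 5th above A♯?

E##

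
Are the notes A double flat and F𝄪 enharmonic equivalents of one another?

Yes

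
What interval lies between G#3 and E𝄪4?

augmented sixth

The letter names run G→E, a span of 5 letter steps, so the interval is some kind of sixth.
G# to E## is 10 semitones. A major sixth is 9, so 10 makes it augmented.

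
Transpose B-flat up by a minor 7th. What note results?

A seventh above B lands on the letter A.
A minor seventh spans 10 semitones, so Bb moves to pitch class 8. On the letter A that is Ab.

Ab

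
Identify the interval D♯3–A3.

diminished fifth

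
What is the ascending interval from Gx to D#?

The letter names run G→D, a span of 4 letter steps, so the interval is some kind of fifth.
G## to D# is 6 semitones. A perfect fifth is 7, so 6 makes it diminished.

diminished fifth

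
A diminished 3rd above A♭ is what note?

Cbb

A third above A lands on the letter C.
A diminished third spans 2 semitones, so Ab moves to pitch class 10. On the letter C that is Cbb.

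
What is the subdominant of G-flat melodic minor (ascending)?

Cb

Degree 4 takes the letter 3 steps above G, which is C.
In melodic minor (ascending), degree 4 sits 5 semitones above the tonic. Gb + 5 semitones is pitch class 11, spelled on C as Cb.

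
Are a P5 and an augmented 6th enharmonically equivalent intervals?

A perfect fifth spans 7 semitones; an augmented sixth spans 10.
The spans differ, so they are not enharmonic equivalents.

No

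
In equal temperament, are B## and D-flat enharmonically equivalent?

Yes

B## = pitch class 1 and Db = pitch class 1 — the same pitch class, so they are enharmonic equivalents.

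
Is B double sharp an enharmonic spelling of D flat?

Yes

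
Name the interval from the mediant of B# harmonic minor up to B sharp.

The mediant of B# harmonic minor is D#.
D# up to B#: letters D→B make it a sixth; 9 semitones makes it major.

major sixth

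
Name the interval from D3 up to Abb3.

The letter names run D→A, a span of 4 letter steps, so the interval is some kind of fifth.
D to Abb is 5 semitones. A perfect fifth is 7, so 5 makes it doubly diminished.

doubly diminished fifth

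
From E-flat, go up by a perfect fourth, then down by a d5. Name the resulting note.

D

A perfect fourth up from Eb is Ab (letter A, 5 semitones up).
A diminished fifth down from Ab is D (letter D, 6 semitones down).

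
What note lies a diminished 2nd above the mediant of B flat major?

Ebb

The mediant of Bb major is D.
A diminished second (0 semitones) above D lands on the letter E, giving Ebb.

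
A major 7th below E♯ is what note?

A seventh below E lands on the letter F.
A major seventh spans 11 semitones, so E# moves to pitch class 6. On the letter F that is F#.

F#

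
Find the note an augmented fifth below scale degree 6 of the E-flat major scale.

Fb

Scale degree 6 of Eb major is C.
An augmented fifth (8 semitones) below C lands on the letter F, giving Fb.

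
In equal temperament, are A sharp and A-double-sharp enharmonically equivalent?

No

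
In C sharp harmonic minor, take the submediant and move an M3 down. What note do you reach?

The submediant of C# harmonic minor is A.
A major third (4 semitones) below A lands on the letter F, giving F.

F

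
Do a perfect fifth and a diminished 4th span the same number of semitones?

A perfect fifth spans 7 semitones; a diminished fourth spans 4.
The spans differ, so they are not enharmonic equivalents.

No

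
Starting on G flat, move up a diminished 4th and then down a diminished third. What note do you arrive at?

A diminished fourth up from Gb is Cbb (letter C, 4 semitones up).
A diminished third down from Cbb is Ab (letter A, 2 semitones down).

Ab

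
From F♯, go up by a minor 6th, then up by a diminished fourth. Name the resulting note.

Gb

A minor sixth up from F# is D (letter D, 8 semitones up).
A diminished fourth up from D is Gb (letter G, 4 semitones up).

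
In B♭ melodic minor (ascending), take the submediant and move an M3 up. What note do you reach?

B

The submediant of Bb melodic minor (ascending) is G.
A major third (4 semitones) above G lands on the letter B, giving B.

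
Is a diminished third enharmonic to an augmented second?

No

A diminished third spans 2 semitones; an augmented second spans 3.
The spans differ, so they are not enharmonic equivalents.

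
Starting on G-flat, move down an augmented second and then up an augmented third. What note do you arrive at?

An augmented second down from Gb is Fbb (letter F, 3 semitones down).
An augmented third up from Fbb is Ab (letter A, 5 semitones up).

Ab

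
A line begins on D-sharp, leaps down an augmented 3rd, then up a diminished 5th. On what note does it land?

Fb

An augmented third down from D# is Bb (letter B, 5 semitones down).
A diminished fifth up from Bb is Fb (letter F, 6 semitones up).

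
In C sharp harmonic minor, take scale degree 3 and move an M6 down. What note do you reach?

G

Scale degree 3 of C# harmonic minor is E.
A major sixth (9 semitones) below E lands on the letter G, giving G.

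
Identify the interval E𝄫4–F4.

augmented second

The letter names run E→F, a span of 1 letter step, so the interval is some kind of second.
Ebb to F is 3 semitones. A major second is 2, so 3 makes it augmented.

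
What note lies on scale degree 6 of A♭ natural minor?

Fb

The Ab natural minor scale runs Ab Bb Cb Db Eb Fb Gb.
Degree 6 is Fb.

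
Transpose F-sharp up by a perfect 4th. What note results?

F up a perfect fourth is Bb, so the target letter is B.
From F#, a perfect fourth is 5 semitones up: B.

B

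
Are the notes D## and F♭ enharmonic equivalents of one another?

D## = pitch class 4 and Fb = pitch class 4 — the same pitch class, so they are enharmonic equivalents.

Yes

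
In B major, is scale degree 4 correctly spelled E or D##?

E

Each scale degree takes a distinct letter name. Degree 4 of a scale on B must use the letter E.
E and D## are enharmonically the same pitch, but only E uses the letter E, so it is the correct spelling here.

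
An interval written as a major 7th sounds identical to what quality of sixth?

doubly augmented

A major seventh spans 11 semitones.
A sixth spanning 11 semitones is doubly augmented (the major sixth is 9).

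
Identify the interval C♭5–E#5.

The letter names run C→E, a span of 2 letter steps, so the interval is some kind of third.
Cb to E# is 6 semitones. A major third is 4, so 6 makes it doubly augmented.

doubly augmented third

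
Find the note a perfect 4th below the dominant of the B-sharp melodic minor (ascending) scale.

The dominant of B# melodic minor (ascending) is F##.
A perfect fourth (5 semitones) below F## lands on the letter C, giving C##.

C##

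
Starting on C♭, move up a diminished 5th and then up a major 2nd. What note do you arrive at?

Abb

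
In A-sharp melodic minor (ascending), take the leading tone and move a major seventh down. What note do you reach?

The leading tone of A# melodic minor (ascending) is G##.
A major seventh (11 semitones) below G## lands on the letter A, giving A#.

A#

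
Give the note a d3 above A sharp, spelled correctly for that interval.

C

A up a major third is C#, so the target letter is C.
From A#, a diminished third is 2 semitones up: C.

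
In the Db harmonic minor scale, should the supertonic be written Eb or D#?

Each scale degree takes a distinct letter name. Degree 2 of a scale on D must use the letter E.
Eb and D# are enharmonically the same pitch, but only Eb uses the letter E, so it is the correct spelling here.

Eb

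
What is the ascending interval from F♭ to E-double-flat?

minor seventh

The letter names run F→E, a span of 6 letter steps, so the interval is some kind of seventh.
Fb to Ebb is 10 semitones. A major seventh is 11, so 10 makes it minor.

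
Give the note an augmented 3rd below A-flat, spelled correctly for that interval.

Fbb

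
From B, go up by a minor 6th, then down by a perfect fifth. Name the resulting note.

A minor sixth up from B is G (letter G, 8 semitones up).
A perfect fifth down from G is C (letter C, 7 semitones down).

C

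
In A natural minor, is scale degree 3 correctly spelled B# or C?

C

Each scale degree takes a distinct letter name. Degree 3 of a scale on A must use the letter C.
C and B# are enharmonically the same pitch, but only C uses the letter C, so it is the correct spelling here.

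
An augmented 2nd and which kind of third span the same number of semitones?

An augmented second spans 3 semitones.
A third spanning 3 semitones is minor (the major third is 4).

minor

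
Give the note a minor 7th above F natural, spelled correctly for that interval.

A seventh above F lands on the letter E.
A minor seventh spans 10 semitones, so F moves to pitch class 3. On the letter E that is Eb.

Eb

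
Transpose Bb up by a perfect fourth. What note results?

Eb

A fourth above B lands on the letter E.
A perfect fourth spans 5 semitones, so Bb moves to pitch class 3. On the letter E that is Eb.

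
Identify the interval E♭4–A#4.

doubly augmented fourth

Counting letters E–F–G–A gives a fourth.
Eb→A# = 7 semitones, 2 wider than the perfect fourth (5), so doubly augmented.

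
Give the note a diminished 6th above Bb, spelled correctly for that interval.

B up a major sixth is G#, so the target letter is G.
From Bb, a diminished sixth is 7 semitones up: Gbb.

Gbb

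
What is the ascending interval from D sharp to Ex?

augmented second

The letter names run D→E, a span of 1 letter step, so the interval is some kind of second.
D# to E## is 3 semitones. A major second is 2, so 3 makes it augmented.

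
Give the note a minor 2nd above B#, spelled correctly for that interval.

C#

B up a major second is C#, so the target letter is C.
From B#, a minor second is 1 semitone up: C#.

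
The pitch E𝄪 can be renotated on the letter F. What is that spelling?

F#

E## is pitch class 6. The letter F alone is pitch class 5.
To reach pitch class 6 from F requires an offset of +1 semitone, i.e. sharp: F#.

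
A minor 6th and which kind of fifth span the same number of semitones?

A minor sixth spans 8 semitones.
A fifth spanning 8 semitones is augmented (the perfect fifth is 7).

augmented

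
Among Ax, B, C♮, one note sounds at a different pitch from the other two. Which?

In 12-tone equal temperament, enharmonic equivalents share a pitch class. A## is pitch class 11; B is pitch class 11; C is pitch class 0.
A## and B share pitch class 11, while C is pitch class 0.

C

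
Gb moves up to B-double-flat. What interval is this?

minor third

Counting letters G–A–B gives a third.
Gb→Bbb = 3 semitones, 1 narrower than the major third (4), so minor.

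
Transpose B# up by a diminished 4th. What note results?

E

B up a perfect fourth is E, so the target letter is E.
From B#, a diminished fourth is 4 semitones up: E.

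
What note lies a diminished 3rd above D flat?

Fbb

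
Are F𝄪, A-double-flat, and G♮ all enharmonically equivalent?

Yes

F## = pitch class 7 and Abb = pitch class 7 and G = pitch class 7 — the same pitch class, so they are enharmonic equivalents.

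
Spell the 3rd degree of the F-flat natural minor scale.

The Fb natural minor scale runs Fb Gb Abb Bbb Cb Dbb Ebb.
Degree 3 is Abb.

Abb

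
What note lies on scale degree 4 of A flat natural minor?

Db

Degree 4 takes the letter 3 steps above A, which is D.
In natural minor, degree 4 sits 5 semitones above the tonic. Ab + 5 semitones is pitch class 1, spelled on D as Db.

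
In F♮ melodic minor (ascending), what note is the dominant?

The F melodic minor (ascending) scale runs F G Ab Bb C D E.
Degree 5 is C.

C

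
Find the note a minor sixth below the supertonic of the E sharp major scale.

A##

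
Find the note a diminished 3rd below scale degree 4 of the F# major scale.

G##

Scale degree 4 of F# major is B.
A diminished third (2 semitones) below B lands on the letter G, giving G##.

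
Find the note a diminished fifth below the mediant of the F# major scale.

D##

The mediant of F# major is A#.
A diminished fifth (6 semitones) below A# lands on the letter D, giving D##.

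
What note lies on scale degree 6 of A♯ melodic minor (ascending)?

The A# melodic minor (ascending) scale runs A# B# C# D# E# F## G##.
Degree 6 is F##.

F##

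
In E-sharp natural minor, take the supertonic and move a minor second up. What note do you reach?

G#

The supertonic of E# natural minor is F##.
A minor second (1 semitone) above F## lands on the letter G, giving G#.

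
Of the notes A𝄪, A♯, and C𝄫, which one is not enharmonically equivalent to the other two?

In 12-tone equal temperament, enharmonic equivalents share a pitch class. A## is pitch class 11; A# is pitch class 10; Cbb is pitch class 10.
A# and Cbb share pitch class 10, while A## is pitch class 11.

A##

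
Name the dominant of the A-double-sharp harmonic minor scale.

E##

Degree 5 takes the letter 4 steps above A, which is E.
In harmonic minor, degree 5 sits 7 semitones above the tonic. A## + 7 semitones is pitch class 6, spelled on E as E##.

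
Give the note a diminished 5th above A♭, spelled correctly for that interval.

A up a perfect fifth is E, so the target letter is E.
From Ab, a diminished fifth is 6 semitones up: Ebb.

Ebb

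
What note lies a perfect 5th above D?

A fifth above D lands on the letter A.
A perfect fifth spans 7 semitones, so D moves to pitch class 9. On the letter A that is A.

A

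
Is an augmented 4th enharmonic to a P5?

No

An augmented fourth spans 6 semitones; a perfect fifth spans 7.
The spans differ, so they are not enharmonic equivalents.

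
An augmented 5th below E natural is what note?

Ab

E down a perfect fifth is A, so the target letter is A.
From E, an augmented fifth is 8 semitones down: Ab.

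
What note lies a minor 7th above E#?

D#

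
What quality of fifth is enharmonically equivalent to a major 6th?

doubly augmented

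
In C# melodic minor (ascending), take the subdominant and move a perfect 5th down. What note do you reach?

B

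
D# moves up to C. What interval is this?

diminished seventh

Counting letters D–E–F–G–A–B–C gives a seventh.
D#→C = 9 semitones, 2 narrower than the major seventh (11), so diminished.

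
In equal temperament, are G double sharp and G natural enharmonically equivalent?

G## is pitch class 9; G is pitch class 7.
The pitch classes differ (9 vs. 7), so they are not enharmonic equivalents.

No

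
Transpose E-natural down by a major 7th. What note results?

A seventh below E lands on the letter F.
A major seventh spans 11 semitones, so E moves to pitch class 5. On the letter F that is F.

F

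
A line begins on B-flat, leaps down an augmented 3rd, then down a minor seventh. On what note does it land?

An augmented third down from Bb is Gbb (letter G, 5 semitones down).
A minor seventh down from Gbb is Abb (letter A, 10 semitones down).

Abb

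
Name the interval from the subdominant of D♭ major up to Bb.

major third

The subdominant of Db major is Gb.
Gb up to Bb: letters G→B make it a third; 4 semitones makes it major.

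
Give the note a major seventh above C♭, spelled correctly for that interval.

Bb

A seventh above C lands on the letter B.
A major seventh spans 11 semitones, so Cb moves to pitch class 10. On the letter B that is Bb.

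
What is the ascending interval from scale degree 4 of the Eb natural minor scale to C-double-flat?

diminished third

Scale degree 4 of Eb natural minor is Ab.
Ab up to Cbb: letters A→C make it a third; 2 semitones makes it diminished.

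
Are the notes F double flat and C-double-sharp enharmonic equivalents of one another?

No

Two spellings are enharmonically equivalent only if they share a pitch class.
Here Fbb → 3, C## → 2; 2 ≠ 3, so they are not.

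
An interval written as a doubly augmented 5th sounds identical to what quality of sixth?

A doubly augmented fifth spans 9 semitones.
A sixth spanning 9 semitones is major (the major sixth is 9).

major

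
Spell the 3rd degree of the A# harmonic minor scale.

C#

The A# harmonic minor scale runs A# B# C# D# E# F# G##.
Degree 3 is C#.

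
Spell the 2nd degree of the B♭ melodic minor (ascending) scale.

The Bb melodic minor (ascending) scale runs Bb C Db Eb F G A.
Degree 2 is C.

C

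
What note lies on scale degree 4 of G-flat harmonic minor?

Cb

Degree 4 takes the letter 3 steps above G, which is C.
In harmonic minor, degree 4 sits 5 semitones above the tonic. Gb + 5 semitones is pitch class 11, spelled on C as Cb.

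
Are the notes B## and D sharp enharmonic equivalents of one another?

No

B## is pitch class 1; D# is pitch class 3.
The pitch classes differ (1 vs. 3), so they are not enharmonic equivalents.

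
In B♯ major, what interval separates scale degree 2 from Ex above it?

major third

Scale degree 2 of B# major is C##.
C## up to E##: letters C→E make it a third; 4 semitones makes it major.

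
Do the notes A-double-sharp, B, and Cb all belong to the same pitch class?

Yes

A## is pitch class 11; B is pitch class 11; Cb is pitch class 11.
All spellings map to pitch class 11, so they are enharmonically equivalent.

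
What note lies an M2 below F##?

E#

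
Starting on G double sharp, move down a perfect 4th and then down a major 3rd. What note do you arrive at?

A perfect fourth down from G## is D## (letter D, 5 semitones down).
A major third down from D## is B# (letter B, 4 semitones down).

B#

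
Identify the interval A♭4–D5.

Counting letters A–B–C–D gives a fourth.
Ab→D = 6 semitones, 1 wider than the perfect fourth (5), so augmented.

augmented fourth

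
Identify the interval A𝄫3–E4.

doubly augmented fifth

The letter names run A→E, a span of 4 letter steps, so the interval is some kind of fifth.
Abb to E is 9 semitones. A perfect fifth is 7, so 9 makes it doubly augmented.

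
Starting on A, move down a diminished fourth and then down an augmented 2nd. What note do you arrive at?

A diminished fourth down from A is E# (letter E, 4 semitones down).
An augmented second down from E# is D (letter D, 3 semitones down).

D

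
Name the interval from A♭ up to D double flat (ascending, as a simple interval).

diminished fourth

Counting letters A–B–C–D gives a fourth.
Ab→Dbb = 4 semitones, 1 narrower than the perfect fourth (5), so diminished.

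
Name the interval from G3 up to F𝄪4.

augmented seventh

The letter names run G→F, a span of 6 letter steps, so the interval is some kind of seventh.
G to F## is 12 semitones. A major seventh is 11, so 12 makes it augmented.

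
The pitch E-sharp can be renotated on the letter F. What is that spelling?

F

Plain F sits at the same pitch as E#, so on the letter F the same pitch needs a natural: F.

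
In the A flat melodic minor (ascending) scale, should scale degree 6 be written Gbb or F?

F

Each scale degree takes a distinct letter name. Degree 6 of a scale on A must use the letter F.
F and Gbb are enharmonically the same pitch, but only F uses the letter F, so it is the correct spelling here.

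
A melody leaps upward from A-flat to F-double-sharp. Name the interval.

The letter names run A→F, a span of 5 letter steps, so the interval is some kind of sixth.
Ab to F## is 11 semitones. A major sixth is 9, so 11 makes it doubly augmented.

doubly augmented sixth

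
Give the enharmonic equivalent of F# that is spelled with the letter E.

Plain E sits 2 semitones below F#, so on the letter E the same pitch needs a double sharp: E##.

E##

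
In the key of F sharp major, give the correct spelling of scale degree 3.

Degree 3 takes the letter 2 steps above F, which is A.
In major, degree 3 sits 4 semitones above the tonic. F# + 4 semitones is pitch class 10, spelled on A as A#.

A#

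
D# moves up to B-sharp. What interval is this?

major sixth

Counting letters D–E–F–G–A–B gives a sixth.
D#→B# = 9 semitones, exactly the major sixth.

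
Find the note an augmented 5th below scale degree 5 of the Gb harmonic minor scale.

Gbb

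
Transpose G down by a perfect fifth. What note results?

C

G down a perfect fifth is C, so the target letter is C.
From G, a perfect fifth is 7 semitones down: C.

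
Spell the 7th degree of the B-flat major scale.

A

The Bb major scale runs Bb C D Eb F G A.
Degree 7 is A.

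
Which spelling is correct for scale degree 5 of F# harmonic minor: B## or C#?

C#

Each scale degree takes a distinct letter name. Degree 5 of a scale on F must use the letter C.
C# and B## are enharmonically the same pitch, but only C# uses the letter C, so it is the correct spelling here.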